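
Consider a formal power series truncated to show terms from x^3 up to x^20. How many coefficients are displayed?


From x^3 to x^20 inclusive, the count is 20 - 3 + 1 = 18.

18


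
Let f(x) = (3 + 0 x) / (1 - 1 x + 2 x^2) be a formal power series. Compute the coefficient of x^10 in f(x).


Write f(x) = sum_{k>=0} a_k x^k. Multiplying both sides by 1 - 1 x + 2 x^2 gives
(1 - 1 x + 2 x^2) sum_{k>=0} a_k x^k = 3 + 0 x.
Matching coefficients:
 x^0: a_0 = 3
 x^1: a_1 - 1 a_0 = 0  =>  a_1 = 1*3 + 0 = 3
 x^k (k >= 2): a_k = 1 a_{k-1} - 2 a_{k-2}.
Iterating: a_2 = -3, a_3 = -9, a_4 = -3, a_5 = 15, a_6 = 21, a_7 = -9, a_8 = -51, a_9 = -33, a_10 = 69.
So the coefficient of x^10 is 69.

69


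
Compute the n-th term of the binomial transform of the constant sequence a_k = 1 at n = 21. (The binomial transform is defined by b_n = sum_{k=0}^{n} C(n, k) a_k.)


With a_k = 1 for all k, b_n = sum_{k=0}^{n} C(n, k) = 2^n by the binomial theorem.
For n = 21: 2^21 = 2097152.

2097152


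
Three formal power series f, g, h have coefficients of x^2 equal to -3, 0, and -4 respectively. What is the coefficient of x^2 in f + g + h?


Series addition is componentwise:
-3 + 0 + -4
= -7

-7


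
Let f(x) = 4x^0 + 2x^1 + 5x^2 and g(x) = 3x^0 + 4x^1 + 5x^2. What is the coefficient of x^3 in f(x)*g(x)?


Cauchy product at x^3:
2*5 + 5*4
= 30

30


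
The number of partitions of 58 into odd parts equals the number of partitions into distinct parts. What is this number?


Computing partitions of 58 into odd parts (1, 3, 5, ...):
Using the generating function prod_{k>=0} 1/(1-x^(2k+1)),
the count is 8808

8808


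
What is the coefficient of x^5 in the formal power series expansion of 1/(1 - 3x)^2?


The general identity 1/(1 - c x)^r = sum_{k>=0} c^k C(k + r - 1, r - 1) x^k follows by substituting y = c x into 1/(1 - y)^r = sum_{k>=0} C(k + r - 1, r - 1) y^k.
For c = 3, r = 2, k = 5:
3^5 * C(6, 1) = 243 * 6 = 1458.

1458


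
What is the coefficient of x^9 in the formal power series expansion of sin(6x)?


The Maclaurin series is sin(t) = sum_{k>=0} (-1)^k t^(2k+1) / (2k+1)!, so substituting t = 6x, only odd powers of x are nonzero, with coefficient of x^(2k+1) equal to (-1)^k 6^(2k+1) / (2k+1)!.
Write 9 = 2*4 + 1, giving the coefficient (-1)^4 * 6^9 / 9! = 10077696/362880 = 972/35.

972/35


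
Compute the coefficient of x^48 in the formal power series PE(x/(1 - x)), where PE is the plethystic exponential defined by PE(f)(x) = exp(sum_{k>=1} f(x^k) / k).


For f(x) = x/(1 - x) we have
sum_{k>=1} f(x^k) / k = sum_{k>=1} (1/k) * x^k / (1 - x^k) = sum_{k, m >= 1} x^(k m) / k,
which after exponentiating simplifies to
PE(x/(1 - x)) = prod_{k>=1} 1 / (1 - x^k).
This is the generating function for the partition function p(n), so the coefficient of x^48 is p(48).
Computing p(48) by dynamic programming over parts 1, 2, ..., 48: p(48) = 147273.

147273


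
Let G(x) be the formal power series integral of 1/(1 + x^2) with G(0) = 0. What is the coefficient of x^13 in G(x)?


1/(1 + x^2) = sum_{j>=0} (-1)^j x^(2j). Integrating termwise with G(0) = 0:
G(x) = sum_{j>=0} (-1)^j x^(2j+1) / (2j+1) = arctan(x).
Only odd powers are nonzero. For x^13 write 13 = 2*6 + 1, giving
(-1)^6 / 13 = 1/13 = 1/13.

1/13


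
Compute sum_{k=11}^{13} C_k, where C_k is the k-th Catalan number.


C_11 through C_13: 58786, 208012, 742900
Sum = 58786 + 208012 + 742900
= 1009698

1009698


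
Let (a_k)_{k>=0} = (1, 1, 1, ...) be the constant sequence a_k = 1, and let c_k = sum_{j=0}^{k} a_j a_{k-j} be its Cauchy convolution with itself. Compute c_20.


Since a_j = 1 for all j >= 0, the convolution sum becomes
c_k = sum_{j=0}^{k} 1 * 1 = 1 * (k + 1).
Equivalently, the generating function of (a_k) is 1/(1 - x) and its square is 1/(1 - x)^2 = sum_{k>=0} 1(k + 1) x^k.
For k = 20: 1 * 21 = 21.

21


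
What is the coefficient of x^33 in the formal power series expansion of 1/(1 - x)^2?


The negative binomial / multiset identity is
1/(1 - x)^r = sum_{k>=0} C(k + r - 1, r - 1) x^k.
Here r = 2 and k = 33, so the coefficient is
C(33 + 1, 1) = C(34, 1)
= 34

34


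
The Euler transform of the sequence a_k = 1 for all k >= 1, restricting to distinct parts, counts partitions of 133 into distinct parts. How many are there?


Partitions of 133 into distinct parts can be computed via generating function.
Product (1+x)(1+x^2)(1+x^3)...
The coefficient of x^133 = 5802008

5802008


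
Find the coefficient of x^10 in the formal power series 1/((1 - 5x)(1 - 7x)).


By partial fractions or Cauchy convolution:
The coefficient equals sum_{k=0}^{10} 5^k * 7^(10-k).
= 964249309

964249309


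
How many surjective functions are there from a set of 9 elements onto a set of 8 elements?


By inclusion-exclusion on which target elements are missed, the number of surjections from an n-set onto a k-set is
surj(n, k) = sum_{j=0}^{k} (-1)^j C(k, j) (k - j)^n.
Equivalently surj(n, k) = k! * S(n, k), where S(n, k) is the Stirling number of the second kind.
For n = 9, k = 8:
S(9, 8) = 36, so
surj = 8! * 36 = 40320 * 36 = 1451520.

1451520


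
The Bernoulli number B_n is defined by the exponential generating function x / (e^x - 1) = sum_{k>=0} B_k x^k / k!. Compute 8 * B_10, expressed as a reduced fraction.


Bernoulli numbers can also be computed recursively via B_0 = 1 and sum_{j=0}^{m} C(m+1, j) B_j = 0 for m >= 1. Odd-index Bernoulli numbers vanish for k >= 3.
Computing B_10 = 5/66, so 8 * B_10 = 8 * 5/66 = 20/33.

20/33


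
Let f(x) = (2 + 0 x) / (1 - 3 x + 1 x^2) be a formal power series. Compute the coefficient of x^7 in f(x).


Write f(x) = sum_{k>=0} a_k x^k. Multiplying both sides by 1 - 3 x + 1 x^2 gives
(1 - 3 x + 1 x^2) sum_{k>=0} a_k x^k = 2 + 0 x.
Matching coefficients:
 x^0: a_0 = 2
 x^1: a_1 - 3 a_0 = 0  =>  a_1 = 3*2 + 0 = 6
 x^k (k >= 2): a_k = 3 a_{k-1} - 1 a_{k-2}.
Iterating: a_2 = 16, a_3 = 42, a_4 = 110, a_5 = 288, a_6 = 754, a_7 = 1974.
So the coefficient of x^7 is 1974.

1974


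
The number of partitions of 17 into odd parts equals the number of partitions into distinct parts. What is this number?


Computing partitions of 17 into odd parts (1, 3, 5, ...):
Using the generating function prod_{k>=0} 1/(1-x^(2k+1)),
the count is 38

38


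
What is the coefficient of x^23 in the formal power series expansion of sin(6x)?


The Maclaurin series is sin(t) = sum_{k>=0} (-1)^k t^(2k+1) / (2k+1)!, so substituting t = 6x, only odd powers of x are nonzero, with coefficient of x^(2k+1) equal to (-1)^k 6^(2k+1) / (2k+1)!.
Write 23 = 2*11 + 1, giving the coefficient (-1)^11 * 6^23 / 23! = -789730223053602816/25852016738884976640000 = -76527504/2505147019375.

-76527504/2505147019375


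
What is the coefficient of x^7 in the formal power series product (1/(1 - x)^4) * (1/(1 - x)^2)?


Combine the factors: (1/(1 - x)^4) * (1/(1 - x)^2) = 1/(1 - x)^6.
Then use 1/(1 - x)^r = sum_{k>=0} C(k + r - 1, r - 1) x^k with r = 6 and k = 7:
C(12, 5) = 792.

792


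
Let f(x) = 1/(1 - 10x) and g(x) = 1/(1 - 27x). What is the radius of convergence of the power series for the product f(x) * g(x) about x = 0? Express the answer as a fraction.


The radius of 1/(1 - 10x) is 1/10 (nearest singularity at x = 1/10), and the radius of 1/(1 - 27x) is 1/27.
The product f(x)*g(x) = 1/((1 - 10x)(1 - 27x)) has singularities at both 1/10 and 1/27, so its radius of convergence is the distance to the nearest one:
min(1/10, 1/27) = 1/27.

1/27


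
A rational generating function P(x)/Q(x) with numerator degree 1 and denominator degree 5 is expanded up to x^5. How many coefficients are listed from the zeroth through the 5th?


Expanding up to x^5 gives the coefficients for x^0, x^1, ..., x^5.
That is 5 + 1 = 6 coefficients in total.

6


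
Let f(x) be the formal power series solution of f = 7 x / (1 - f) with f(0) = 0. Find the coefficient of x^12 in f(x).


Apply Lagrange inversion: f = 7 x * phi(f) with phi(t) = 1/(1 - t), so
[x^n] f = 7^n * (1/n) [t^(n-1)] phi(t)^n = 7^n * (1/n) [t^(n-1)] (1 - t)^(-n) = 7^n * (1/n) C(2n - 2, n - 1) = 7^n * C_{n-1}.
For n = 12: C_11 = C(22, 11) / 12 = 705432/12 = 58786.
With the 7^12 = 13841287201 factor, the coefficient is 13841287201 * 58786 = 813673909397986.

813673909397986


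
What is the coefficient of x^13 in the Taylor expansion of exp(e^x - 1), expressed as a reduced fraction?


exp(e^x - 1) = sum_{k>=0} Bell_k x^k / k!, where Bell_k is the k-th Bell number.
So the coefficient of x^13 is Bell_13 / 13!.
Computing: Bell_13 = 27644437 and 13! = 6227020800, giving
27644437/6227020800 = 27644437/6227020800.

27644437/6227020800


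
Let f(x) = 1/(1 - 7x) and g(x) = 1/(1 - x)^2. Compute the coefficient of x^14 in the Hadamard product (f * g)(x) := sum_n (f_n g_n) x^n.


f has coefficients f_k = 7^k. For g = 1/(1 - x)^2 the coefficient is g_k = C(k + 1, 1) = k + 1. The Hadamard coefficient is (f * g)_k = 7^k * (k + 1).
For k = 14: 7^14 * 15 = 678223072849 * 15 = 10173346092735.

10173346092735


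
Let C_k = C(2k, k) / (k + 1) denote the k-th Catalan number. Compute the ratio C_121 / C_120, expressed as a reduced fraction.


Using C_k = (2k)! / (k! (k+1)!), the ratio C_{k+1}/C_k simplifies to
C_{k+1}/C_k = [(2k+2)! / ((k+1)! (k+2)!)] * [k! (k+1)! / (2k)!]
 = (2k+2)(2k+1) / ((k+1)(k+2)) = 2(2k+1) / (k+2).
For k = 120: 2(2*120 + 1) / (120 + 2) = 482/122 = 241/61.

241/61


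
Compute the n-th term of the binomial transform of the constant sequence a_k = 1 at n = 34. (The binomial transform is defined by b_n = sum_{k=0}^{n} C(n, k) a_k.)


With a_k = 1 for all k, b_n = sum_{k=0}^{n} C(n, k) = 2^n by the binomial theorem.
For n = 34: 2^34 = 17179869184.

17179869184


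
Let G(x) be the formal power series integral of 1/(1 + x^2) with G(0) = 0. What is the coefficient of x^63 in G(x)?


1/(1 + x^2) = sum_{j>=0} (-1)^j x^(2j). Integrating termwise with G(0) = 0:
G(x) = sum_{j>=0} (-1)^j x^(2j+1) / (2j+1) = arctan(x).
Only odd powers are nonzero. For x^63 write 63 = 2*31 + 1, giving
(-1)^31 / 63 = -1/63 = -1/63.

-1/63


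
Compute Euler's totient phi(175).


phi(n) counts integers in [1, n] coprime to n. Using the multiplicative formula phi(n) = n * prod_{p | n} (1 - 1/p):
175 = 5^2 * 7, so
phi(175) = 175 * (1 - 1/5) * (1 - 1/7) = 120.

120


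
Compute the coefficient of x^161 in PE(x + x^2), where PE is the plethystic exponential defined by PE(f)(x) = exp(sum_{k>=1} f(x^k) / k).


With f(x) = x + x^2, the exponent is sum_{k>=1} (x^k + x^(2k)) / k = -ln(1 - x) - ln(1 - x^2). Exponentiating:
PE(x + x^2) = 1 / ((1 - x)(1 - x^2)).
This is the generating function for partitions of n into parts of size 1 or 2. The number of 2's can be any j in 0..80, and the rest are 1's, so
[x^161] = floor(161/2) + 1 = 81.

81


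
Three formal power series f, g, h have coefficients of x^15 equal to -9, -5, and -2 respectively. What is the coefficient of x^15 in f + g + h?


Series addition is componentwise:
-9 + -5 + -2
= -16

-16


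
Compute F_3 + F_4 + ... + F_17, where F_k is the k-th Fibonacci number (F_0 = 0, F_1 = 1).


Use the identity sum_{k=0}^{N} F_k = F_{N+2} - 1 (which follows from F_{k+2} - F_{k+1} = F_k). Then
sum_{k=3}^{17} F_k = (F_{19} - 1) - (F_{4} - 1) = F_{19} - F_{4}.
Computing: F_{19} = 4181, F_{4} = 3, so
Sum = 4181 - 3 = 4178.

4178


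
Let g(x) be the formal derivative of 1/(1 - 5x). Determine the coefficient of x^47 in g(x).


Differentiate termwise: d/dx sum_{k>=0} 5^k x^k = sum_{k>=1} k 5^k x^(k-1) = sum_{j>=0} (j+1) 5^(j+1) x^j.
Equivalently, d/dx [1/(1 - 5x)] = 5/(1 - 5x)^2.
For j = 47: 48 * 5^48 = 48 * 3552713678800500929355621337890625 = 170530256582424044609069824218750000.

170530256582424044609069824218750000


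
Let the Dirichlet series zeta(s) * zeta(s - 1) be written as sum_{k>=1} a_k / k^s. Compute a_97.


Convolution gives a_k = sum_{d | k} d * 1 = sum_{d | k} d = sigma(k), the sum of positive divisors of k.
For k = 97, the divisors are 1, 97, so
sigma(97) = 1 + 97 = 98.

98


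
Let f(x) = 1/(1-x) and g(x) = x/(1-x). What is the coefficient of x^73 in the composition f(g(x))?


First simplify the composition: f(g(x)) = 1/(1 - x/(1-x)) = (1-x)/((1-x) - x) = (1-x)/(1-2x).
Now extract the coefficient. Write (1-x)/(1-2x) = 1/(1-2x) - x/(1-2x).
The coefficient of x^n in 1/(1-2x) is 2^n, and in x/(1-2x) is 2^(n-1) (for n >= 1).
So the coefficient of x^73 is 2^73 - 2^72 = 9444732965739290427392 - 4722366482869645213696 = 4722366482869645213696.

4722366482869645213696


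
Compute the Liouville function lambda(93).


The Liouville function is lambda(k) = (-1)^Omega(k), where Omega(k) counts the prime factors of k with multiplicity.
Factoring: 93 = 3 * 31, so Omega(93) = 2.
lambda(93) = (-1)^2 = 1.

1


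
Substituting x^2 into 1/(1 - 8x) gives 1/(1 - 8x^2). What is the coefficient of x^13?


Since 1/(1 - 8x^2) only has even powers of x,
the coefficient of x^13 (odd) is 0.

0


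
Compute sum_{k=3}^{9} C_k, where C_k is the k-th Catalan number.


C_3 through C_9: 5, 14, 42, 132, 429, 1430, 4862
Sum = 5 + 14 + 42 + 132 + 429 + 1430 + 4862
= 6914

6914


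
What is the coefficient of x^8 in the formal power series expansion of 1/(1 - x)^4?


The expansion 1/(1 - x)^r = sum_{k>=0} C(k + r - 1, r - 1) x^k follows from the multiset / negative-binomial theorem (or from repeated differentiation of the geometric series).
For r = 4 and k = 8:
C(11, 3) = 39916800 / (6 * 40320) = 165.

165


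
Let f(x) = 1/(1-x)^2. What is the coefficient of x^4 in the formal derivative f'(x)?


Differentiate: d/dx [ 1/(1-x)^r ] = r / (1-x)^(r+1).
Here r = 2, so f'(x) = 2 / (1-x)^3.
The expansion of 1/(1-x)^(r+1) has coefficient of x^n equal to C(n+r, r).
So the coefficient of x^4 in f'(x) is
2 * C(6, 2) = 2 * 15 = 30

30


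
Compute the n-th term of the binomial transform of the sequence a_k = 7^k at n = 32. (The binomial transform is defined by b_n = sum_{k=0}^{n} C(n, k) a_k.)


With a_k = 7^k, b_n = sum_{k=0}^{n} C(n, k) 7^k = (1 + 7)^n by the binomial theorem.
For n = 32: (1 + 7)^32 = 8^32 = 79228162514264337593543950336.

79228162514264337593543950336


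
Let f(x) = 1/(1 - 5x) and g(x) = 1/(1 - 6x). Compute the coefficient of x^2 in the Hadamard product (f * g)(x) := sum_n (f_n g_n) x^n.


f has coefficients f_k = 5^k and g has coefficients g_k = 6^k, so the Hadamard product has coefficient (f*g)_k = 5^k * 6^k = 30^k.
For k = 2: 30^2 = 900.

900


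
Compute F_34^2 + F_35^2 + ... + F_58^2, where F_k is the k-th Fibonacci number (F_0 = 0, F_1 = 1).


There is a standard identity sum_{k=0}^{N} F_k^2 = F_N * F_{N+1} (proved inductively from the telescoping relation F_k^2 = F_k F_{k+1} - F_{k-1} F_k). Then
sum_{k=34}^{58} F_k^2 = F_58 F_59 - F_33 F_34.
Computing: F_58 = 591286729879, F_59 = 956722026041, F_33 = 3524578, F_34 = 5702887.
Sum = 591286729879 * 956722026041 - 3524578 * 5702887 = 565697038160894100722353.

565697038160894100722353


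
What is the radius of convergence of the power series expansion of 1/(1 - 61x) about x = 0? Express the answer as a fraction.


Expanding 1/(1 - 61x) = sum_{k>=0} 61^k x^k, the series converges when |61x| < 1, i.e., |x| < 1/61.
So the radius of convergence is 1/61 = 1/61.

1/61


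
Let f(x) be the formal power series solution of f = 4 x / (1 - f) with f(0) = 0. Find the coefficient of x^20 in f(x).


Apply Lagrange inversion: f = 4 x * phi(f) with phi(t) = 1/(1 - t), so
[x^n] f = 4^n * (1/n) [t^(n-1)] phi(t)^n = 4^n * (1/n) [t^(n-1)] (1 - t)^(-n) = 4^n * (1/n) C(2n - 2, n - 1) = 4^n * C_{n-1}.
For n = 20: C_19 = C(38, 19) / 20 = 35345263800/20 = 1767263190.
With the 4^20 = 1099511627776 factor, the coefficient is 1099511627776 * 1767263190 = 1943126426745506365440.

1943126426745506365440


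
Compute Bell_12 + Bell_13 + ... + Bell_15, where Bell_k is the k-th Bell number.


Recall Bell_k counts set partitions of a k-set (with Bell_0 = 1 by convention).
Bell_12 through Bell_15: 4213597, 27644437, 190899322, 1382958545
Sum = 4213597 + 27644437 + 190899322 + 1382958545 = 1605715901.

1605715901


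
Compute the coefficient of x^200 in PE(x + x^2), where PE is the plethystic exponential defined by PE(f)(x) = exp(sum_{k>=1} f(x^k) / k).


With f(x) = x + x^2, the exponent is sum_{k>=1} (x^k + x^(2k)) / k = -ln(1 - x) - ln(1 - x^2). Exponentiating:
PE(x + x^2) = 1 / ((1 - x)(1 - x^2)).
This is the generating function for partitions of n into parts of size 1 or 2. The number of 2's can be any j in 0..100, and the rest are 1's, so
[x^200] = floor(200/2) + 1 = 101.

101


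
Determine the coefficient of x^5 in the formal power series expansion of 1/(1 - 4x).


The geometric series identity gives 1/(1 - c x) = sum_{k>=0} c^k x^k, so the coefficient of x^k is c^k.
Here c = 4 and k = 5.
Computing: 4^5 = 1024

1024


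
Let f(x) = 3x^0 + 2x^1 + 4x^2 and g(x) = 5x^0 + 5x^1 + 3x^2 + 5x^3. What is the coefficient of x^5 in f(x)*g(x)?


Cauchy product at x^5:
4*5
= 20

20


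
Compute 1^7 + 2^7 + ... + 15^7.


This power sum has a closed form given by Faulhaber's formula
sum_{k=1}^{m} k^p = (1 / (p + 1)) * sum_{j=0}^{p} C(p + 1, j) B_j m^(p + 1 - j),
but for small m direct computation is fastest:
1 + 128 + 2187 + 16384 + 78125 + 279936 + 823543 + 2097152 + 4782969 + 10000000 + 19487171 + 35831808 + 62748517 + 105413504 + 170859375 = 412420800.

412420800


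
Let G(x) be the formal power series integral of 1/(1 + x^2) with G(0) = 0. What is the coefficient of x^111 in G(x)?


1/(1 + x^2) = sum_{j>=0} (-1)^j x^(2j). Integrating termwise with G(0) = 0:
G(x) = sum_{j>=0} (-1)^j x^(2j+1) / (2j+1) = arctan(x).
Only odd powers are nonzero. For x^111 write 111 = 2*55 + 1, giving
(-1)^55 / 111 = -1/111 = -1/111.

-1/111


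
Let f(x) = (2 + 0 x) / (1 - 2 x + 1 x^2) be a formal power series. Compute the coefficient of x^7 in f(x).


Write f(x) = sum_{k>=0} a_k x^k. Multiplying both sides by 1 - 2 x + 1 x^2 gives
(1 - 2 x + 1 x^2) sum_{k>=0} a_k x^k = 2 + 0 x.
Matching coefficients:
 x^0: a_0 = 2
 x^1: a_1 - 2 a_0 = 0  =>  a_1 = 2*2 + 0 = 4
 x^k (k >= 2): a_k = 2 a_{k-1} - 1 a_{k-2}.
Iterating: a_2 = 6, a_3 = 8, a_4 = 10, a_5 = 12, a_6 = 14, a_7 = 16.
So the coefficient of x^7 is 16.

16


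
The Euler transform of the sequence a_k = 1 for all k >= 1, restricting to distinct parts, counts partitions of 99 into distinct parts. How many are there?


Partitions of 99 into distinct parts can be computed via generating function.
Product (1+x)(1+x^2)(1+x^3)...
The coefficient of x^99 = 409174

409174


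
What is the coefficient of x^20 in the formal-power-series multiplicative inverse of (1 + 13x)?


The inverse is 1/(1 + 13x). Apply the geometric identity 1/(1 - y) = sum_{k>=0} y^k with y = -13x:
1/(1 + 13x) = sum_{k>=0} (-13)^k x^k.
So the coefficient of x^20 is (-13)^20 = 19004963774880799438801.

19004963774880799438801


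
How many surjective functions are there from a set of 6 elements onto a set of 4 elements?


By inclusion-exclusion on which target elements are missed, the number of surjections from an n-set onto a k-set is
surj(n, k) = sum_{j=0}^{k} (-1)^j C(k, j) (k - j)^n.
Equivalently surj(n, k) = k! * S(n, k), where S(n, k) is the Stirling number of the second kind.
For n = 6, k = 4:
S(6, 4) = 65, so
surj = 4! * 65 = 24 * 65 = 1560.

1560


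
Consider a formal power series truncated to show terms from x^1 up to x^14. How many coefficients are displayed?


From x^1 to x^14 inclusive, the count is 14 - 1 + 1 = 14.

14


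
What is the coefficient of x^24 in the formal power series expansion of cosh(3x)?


The Maclaurin series is cosh(t) = sum_{m>=0} t^(2m) / (2m)!, so substituting t = 3x, only even powers of x are nonzero, with coefficient of x^(2m) equal to 3^(2m) / (2m)!.
For x^24 the coefficient is 3^24/24! = 282429536481/620448401733239439360000 = 4782969/10507348163952640000.

4782969/10507348163952640000


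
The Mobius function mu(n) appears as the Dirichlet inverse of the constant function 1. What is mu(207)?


207 has a squared prime factor, so mu(207) = 0.
Factorization reveals a repeated prime.

0


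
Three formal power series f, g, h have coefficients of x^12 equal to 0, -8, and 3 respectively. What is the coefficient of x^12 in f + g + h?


Series addition is componentwise:
0 + -8 + 3
= -5

-5


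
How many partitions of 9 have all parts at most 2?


Using the generating function (1-x)^(-1)(1-x^2)^(-1),
the coefficient of x^9 counts these restricted partitions.
Result = 5

5


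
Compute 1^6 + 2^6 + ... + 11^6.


This power sum has a closed form given by Faulhaber's formula
sum_{k=1}^{m} k^p = (1 / (p + 1)) * sum_{j=0}^{p} C(p + 1, j) B_j m^(p + 1 - j),
but for small m direct computation is fastest:
1 + 64 + 729 + 4096 + 15625 + 46656 + 117649 + 262144 + 531441 + 1000000 + 1771561 = 3749966.

3749966


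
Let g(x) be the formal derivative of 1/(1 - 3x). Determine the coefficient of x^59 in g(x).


Differentiate termwise: d/dx sum_{k>=0} 3^k x^k = sum_{k>=1} k 3^k x^(k-1) = sum_{j>=0} (j+1) 3^(j+1) x^j.
Equivalently, d/dx [1/(1 - 3x)] = 3/(1 - 3x)^2.
For j = 59: 60 * 3^60 = 60 * 42391158275216203514294433201 = 2543469496512972210857665992060.

2543469496512972210857665992060


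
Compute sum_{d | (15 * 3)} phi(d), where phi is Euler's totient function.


First, 15 * 3 = 45. One classical identity is sum_{d | n} phi(d) = n (each k in [1, n] has a unique gcd with n, and among the k's with gcd(k, n) = n/d there are phi(d) of them). So the sum equals 45. We also verify directly:
Divisors of 45: 1, 3, 5, 9, 15, 45.
phi values: 1, 2, 4, 6, 8, 24.
Sum = 45.

45


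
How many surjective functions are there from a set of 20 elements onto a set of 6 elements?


By inclusion-exclusion on which target elements are missed, the number of surjections from an n-set onto a k-set is
surj(n, k) = sum_{j=0}^{k} (-1)^j C(k, j) (k - j)^n.
Equivalently surj(n, k) = k! * S(n, k), where S(n, k) is the Stirling number of the second kind.
For n = 20, k = 6:
S(20, 6) = 4306078895384, so
surj = 6! * 4306078895384 = 720 * 4306078895384 = 3100376804676480.

3100376804676480


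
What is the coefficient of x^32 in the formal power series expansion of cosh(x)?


The Maclaurin series is cosh(t) = sum_{m>=0} t^(2m) / (2m)!, so substituting t = x, only even powers of x are nonzero, with coefficient of x^(2m) equal to 1 / (2m)!.
For x^32 the coefficient is 1/32! = 1/263130836933693530167218012160000000 = 1/263130836933693530167218012160000000.

1/263130836933693530167218012160000000


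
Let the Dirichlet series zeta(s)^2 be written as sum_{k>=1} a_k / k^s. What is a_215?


The Dirichlet convolution of the constant function 1 with itself gives (1 * 1)(k) = sum_{d | k} 1 = d(k), the number of positive divisors of k.
Since zeta(s) = sum_{k>=1} 1/k^s, we have zeta(s)^2 = sum_{k>=1} d(k)/k^s, so a_k = d(k).
For k = 215: the divisors are 1, 5, 43, 215.
Count = 4.

4


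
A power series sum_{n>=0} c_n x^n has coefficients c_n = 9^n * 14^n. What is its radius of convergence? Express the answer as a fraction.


By the root test (Cauchy-Hadamard), the radius is R = 1 / limsup_n |c_n|^(1/n).
Here |c_n|^(1/n) = (9^n * 14^n)^(1/n) = 9 * 14 = 126 for all n.
So R = 1/126 = 1/126.

1/126


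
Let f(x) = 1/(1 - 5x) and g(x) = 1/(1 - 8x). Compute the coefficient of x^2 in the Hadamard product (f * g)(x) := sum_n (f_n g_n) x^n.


f has coefficients f_k = 5^k and g has coefficients g_k = 8^k, so the Hadamard product has coefficient (f*g)_k = 5^k * 8^k = 40^k.
For k = 2: 40^2 = 1600.

1600


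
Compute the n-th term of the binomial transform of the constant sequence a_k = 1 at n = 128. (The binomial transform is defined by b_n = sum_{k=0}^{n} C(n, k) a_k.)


With a_k = 1 for all k, b_n = sum_{k=0}^{n} C(n, k) = 2^n by the binomial theorem.
For n = 128: 2^128 = 340282366920938463463374607431768211456.

340282366920938463463374607431768211456


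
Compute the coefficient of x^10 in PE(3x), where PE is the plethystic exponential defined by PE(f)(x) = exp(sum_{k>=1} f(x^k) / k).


With f(x) = 3x, the exponent is sum_{k>=1} 3 x^k / k = 3 * (-ln(1 - x)). Exponentiating:
PE(3x) = exp(-3 ln(1 - x)) = 1/(1 - x)^3.
By the negative binomial expansion, [x^n] 1/(1 - x)^3 = C(n + 2, 2).
For n = 10: C(12, 2) = 66.

66


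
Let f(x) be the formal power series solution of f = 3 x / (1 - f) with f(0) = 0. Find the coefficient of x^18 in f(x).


Apply Lagrange inversion: f = 3 x * phi(f) with phi(t) = 1/(1 - t), so
[x^n] f = 3^n * (1/n) [t^(n-1)] phi(t)^n = 3^n * (1/n) [t^(n-1)] (1 - t)^(-n) = 3^n * (1/n) C(2n - 2, n - 1) = 3^n * C_{n-1}.
For n = 18: C_17 = C(34, 17) / 18 = 2333606220/18 = 129644790.
With the 3^18 = 387420489 factor, the coefficient is 387420489 * 129644790 = 50227047938102310.

50227047938102310


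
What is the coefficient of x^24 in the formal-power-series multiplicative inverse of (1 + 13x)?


The inverse is 1/(1 + 13x). Apply the geometric identity 1/(1 - y) = sum_{k>=0} y^k with y = -13x:
1/(1 + 13x) = sum_{k>=0} (-13)^k x^k.
So the coefficient of x^24 is (-13)^24 = 542800770374370512771595361.

542800770374370512771595361


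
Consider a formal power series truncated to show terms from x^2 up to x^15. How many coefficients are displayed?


From x^2 to x^15 inclusive, the count is 15 - 2 + 1 = 14.

14


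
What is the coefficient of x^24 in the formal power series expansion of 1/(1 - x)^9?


The negative binomial / multiset identity is
1/(1 - x)^r = sum_{k>=0} C(k + r - 1, r - 1) x^k.
Here r = 9 and k = 24, so the coefficient is
C(24 + 8, 8) = C(32, 8)
= 10518300

10518300


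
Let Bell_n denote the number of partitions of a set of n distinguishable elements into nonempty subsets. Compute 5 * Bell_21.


Bell_21 can be computed from the Bell triangle or from Dobinski's identity Bell_n = (1/e) * sum_{k>=0} k^n / k!.
Computing Bell_21 = 474869816156751.
Then 5 * 474869816156751 = 2374349080783755.

2374349080783755


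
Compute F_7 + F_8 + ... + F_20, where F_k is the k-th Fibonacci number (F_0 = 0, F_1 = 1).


Use the identity sum_{k=0}^{N} F_k = F_{N+2} - 1 (which follows from F_{k+2} - F_{k+1} = F_k). Then
sum_{k=7}^{20} F_k = (F_{22} - 1) - (F_{8} - 1) = F_{22} - F_{8}.
Computing: F_{22} = 17711, F_{8} = 21, so
Sum = 17711 - 21 = 17690.

17690


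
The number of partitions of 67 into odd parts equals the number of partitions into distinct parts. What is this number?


Computing partitions of 67 into odd parts (1, 3, 5, ...):
Using the generating function prod_{k>=0} 1/(1-x^(2k+1)),
the count is 22250

22250


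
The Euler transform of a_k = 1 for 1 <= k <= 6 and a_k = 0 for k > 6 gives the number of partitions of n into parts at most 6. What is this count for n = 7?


Partitions of 7 into parts at most 6:
Using generating function (1-x)^(-1)(1-x^2)^(-1)...(1-x^6)^(-1),
the coefficient of x^7 = 14

14


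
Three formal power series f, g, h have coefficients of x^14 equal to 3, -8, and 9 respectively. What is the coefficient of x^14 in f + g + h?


Series addition is componentwise:
3 + -8 + 9
= 4

4


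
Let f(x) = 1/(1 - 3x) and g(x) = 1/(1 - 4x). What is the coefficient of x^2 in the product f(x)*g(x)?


The coefficient of x^n in f*g is the Cauchy product: sum_{k=0}^{n} a^k * b^(n-k).
With a=3, b=4, n=2:
sum_{k=0}^{2} 3^k * 4^(2-k)
= 37

37


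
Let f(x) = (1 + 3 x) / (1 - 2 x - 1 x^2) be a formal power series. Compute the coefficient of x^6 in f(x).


Write f(x) = sum_{k>=0} a_k x^k. Multiplying both sides by 1 - 2 x - 1 x^2 gives
(1 - 2 x - 1 x^2) sum_{k>=0} a_k x^k = 1 + 3 x.
Matching coefficients:
 x^0: a_0 = 1
 x^1: a_1 - 2 a_0 = 3  =>  a_1 = 2*1 + 3 = 5
 x^k (k >= 2): a_k = 2 a_{k-1} + 1 a_{k-2}.
Iterating: a_2 = 11, a_3 = 27, a_4 = 65, a_5 = 157, a_6 = 379.
So the coefficient of x^6 is 379.

379


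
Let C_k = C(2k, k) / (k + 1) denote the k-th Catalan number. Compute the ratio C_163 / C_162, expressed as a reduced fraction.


Using C_k = (2k)! / (k! (k+1)!), the ratio C_{k+1}/C_k simplifies to
C_{k+1}/C_k = [(2k+2)! / ((k+1)! (k+2)!)] * [k! (k+1)! / (2k)!]
 = (2k+2)(2k+1) / ((k+1)(k+2)) = 2(2k+1) / (k+2).
For k = 162: 2(2*162 + 1) / (162 + 2) = 650/164 = 325/82.

325/82


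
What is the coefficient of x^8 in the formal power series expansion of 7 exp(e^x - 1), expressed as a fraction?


exp(e^x - 1) is the exponential generating function for the Bell numbers Bell_k: exp(e^x - 1) = sum_{k>=0} Bell_k x^k / k!.
So the coefficient of x^8 in 7 exp(e^x - 1) is 7 Bell_8 / 8!.
Computing: Bell_8 = 4140 and 8! = 40320, giving
7 * 4140/40320 = 23/32.

23/32


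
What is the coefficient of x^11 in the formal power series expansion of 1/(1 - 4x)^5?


The general identity 1/(1 - c x)^r = sum_{k>=0} c^k C(k + r - 1, r - 1) x^k follows by substituting y = c x into 1/(1 - y)^r = sum_{k>=0} C(k + r - 1, r - 1) y^k.
For c = 4, r = 5, k = 11:
4^11 * C(15, 4) = 4194304 * 1365 = 5725224960.

5725224960


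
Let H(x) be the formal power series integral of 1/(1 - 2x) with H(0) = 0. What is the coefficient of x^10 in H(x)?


1/(1 - 2x) = sum_{k>=0} 2^k x^k. Integrating termwise with H(0) = 0:
H(x) = sum_{k>=0} 2^k x^(k+1) / (k+1) = sum_{m>=1} 2^(m-1) x^m / m.
For m = 10: 2^9/10 = 512/10 = 256/5.

256/5


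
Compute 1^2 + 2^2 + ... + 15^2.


This power sum has a closed form given by Faulhaber's formula
sum_{k=1}^{m} k^p = (1 / (p + 1)) * sum_{j=0}^{p} C(p + 1, j) B_j m^(p + 1 - j),
but for small m direct computation is fastest:
1 + 4 + 9 + 16 + 25 + 36 + 49 + 64 + 81 + 100 + 121 + 144 + 169 + 196 + 225 = 1240.

1240


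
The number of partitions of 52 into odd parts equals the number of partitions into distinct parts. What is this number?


Computing partitions of 52 into odd parts (1, 3, 5, ...):
Using the generating function prod_{k>=0} 1/(1-x^(2k+1)),
the count is 4582

4582


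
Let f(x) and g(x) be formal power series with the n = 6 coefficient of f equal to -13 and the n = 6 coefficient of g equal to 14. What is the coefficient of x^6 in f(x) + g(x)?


Addition of formal power series is termwise.
The coefficient of x^6 in f + g = -13 + 14
= 1

1


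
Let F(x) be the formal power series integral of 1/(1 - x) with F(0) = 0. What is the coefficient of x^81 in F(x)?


1/(1 - x) = sum_{k>=0} x^k. Integrating termwise and using F(0) = 0 gives
F(x) = sum_{k>=0} x^(k+1) / (k+1) = sum_{m>=1} x^m / m = -ln(1 - x).
So the coefficient of x^81 is 1/81 = 1/81.

1/81


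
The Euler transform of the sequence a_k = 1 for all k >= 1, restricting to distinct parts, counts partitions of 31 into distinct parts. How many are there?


Partitions of 31 into distinct parts can be computed via generating function.
Product (1+x)(1+x^2)(1+x^3)...
The coefficient of x^31 = 340

340


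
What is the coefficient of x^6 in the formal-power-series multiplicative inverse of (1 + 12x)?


The inverse is 1/(1 + 12x). Apply the geometric identity 1/(1 - y) = sum_{k>=0} y^k with y = -12x:
1/(1 + 12x) = sum_{k>=0} (-12)^k x^k.
So the coefficient of x^6 is (-12)^6 = 2985984.

2985984


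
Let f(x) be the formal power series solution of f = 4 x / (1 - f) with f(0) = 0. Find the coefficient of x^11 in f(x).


Apply Lagrange inversion: f = 4 x * phi(f) with phi(t) = 1/(1 - t), so
[x^n] f = 4^n * (1/n) [t^(n-1)] phi(t)^n = 4^n * (1/n) [t^(n-1)] (1 - t)^(-n) = 4^n * (1/n) C(2n - 2, n - 1) = 4^n * C_{n-1}.
For n = 11: C_10 = C(20, 10) / 11 = 184756/11 = 16796.
With the 4^11 = 4194304 factor, the coefficient is 4194304 * 16796 = 70447529984.

70447529984


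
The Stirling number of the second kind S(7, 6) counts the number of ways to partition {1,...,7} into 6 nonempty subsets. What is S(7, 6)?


Using the explicit formula S(n,k) = (1/k!) sum_{j=0}^{k} (-1)^(k-j) C(k,j) j^n:
S(7, 6) = 21
Equivalently, S(n,k) is n! times the coefficient of x^n in the EGF (e^x - 1)^k / k!.

21


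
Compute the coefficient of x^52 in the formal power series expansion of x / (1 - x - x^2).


Let f(x) = sum_{k>=0} a_k x^k. Multiplying f(x) * (1 - x - x^2) = x and matching coefficients gives a_0 = 0, a_1 = 1, and a_k = a_{k-1} + a_{k-2} for k >= 2. These are the Fibonacci numbers F_k.
Iterating from F_0 = 0, F_1 = 1:
F_0=0, F_1=1, F_2=1, F_3=2, F_4=3, F_5=5, F_6=8, F_7=13, F_8=21, F_9=34, ...
F_52 = 32951280099.

32951280099


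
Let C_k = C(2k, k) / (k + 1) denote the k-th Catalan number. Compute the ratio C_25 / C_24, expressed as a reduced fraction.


Using C_k = (2k)! / (k! (k+1)!), the ratio C_{k+1}/C_k simplifies to
C_{k+1}/C_k = [(2k+2)! / ((k+1)! (k+2)!)] * [k! (k+1)! / (2k)!]
 = (2k+2)(2k+1) / ((k+1)(k+2)) = 2(2k+1) / (k+2).
For k = 24: 2(2*24 + 1) / (24 + 2) = 98/26 = 49/13.

49/13


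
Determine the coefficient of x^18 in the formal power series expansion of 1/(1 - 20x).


The geometric series identity gives 1/(1 - c x) = sum_{k>=0} c^k x^k, so the coefficient of x^k is c^k.
Here c = 20 and k = 18.
Computing: 20^18 = 262144000000000000000000

262144000000000000000000


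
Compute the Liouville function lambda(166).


The Liouville function is lambda(k) = (-1)^Omega(k), where Omega(k) counts the prime factors of k with multiplicity.
Factoring: 166 = 2 * 83, so Omega(166) = 2.
lambda(166) = (-1)^2 = 1.

1


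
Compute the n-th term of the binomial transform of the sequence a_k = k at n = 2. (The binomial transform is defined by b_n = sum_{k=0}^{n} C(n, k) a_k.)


With a_k = k, b_n = sum_{k=0}^{n} C(n, k) k. Using k * C(n, k) = n * C(n-1, k-1) gives b_n = n * sum_{k>=1} C(n-1, k-1) = n * 2^(n-1).
For n = 2: 2 * 2^1 = 2 * 2 = 4.

4


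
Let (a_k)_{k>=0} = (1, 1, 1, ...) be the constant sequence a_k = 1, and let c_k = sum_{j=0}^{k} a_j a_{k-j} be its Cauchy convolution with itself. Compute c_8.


Since a_j = 1 for all j >= 0, the convolution sum becomes
c_k = sum_{j=0}^{k} 1 * 1 = 1 * (k + 1).
Equivalently, the generating function of (a_k) is 1/(1 - x) and its square is 1/(1 - x)^2 = sum_{k>=0} 1(k + 1) x^k.
For k = 8: 1 * 9 = 9.

9


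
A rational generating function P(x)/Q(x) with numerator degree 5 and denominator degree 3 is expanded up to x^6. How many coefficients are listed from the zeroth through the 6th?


Expanding up to x^6 gives the coefficients for x^0, x^1, ..., x^6.
That is 6 + 1 = 7 coefficients in total.

7


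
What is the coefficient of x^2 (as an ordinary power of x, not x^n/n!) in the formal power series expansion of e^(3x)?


The exponential series is e^y = sum_{k>=0} y^k / k!. Substituting y = 3x gives
e^(3x) = sum_{k>=0} 3^k x^k / k!.
So the coefficient of x^n is a^n/n! with a = 3, n = 2:
3^2 / 2! = 9/2 = 9/2

9/2


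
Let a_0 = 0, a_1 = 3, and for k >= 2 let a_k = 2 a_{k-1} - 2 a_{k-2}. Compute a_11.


Iterating the recurrence forward:
a_0 = 0
a_1 = 3
a_2 = 2*3 - 2*0 = 6
a_3 = 2*6 - 2*3 = 6
a_4 = 2*6 - 2*6 = 0
a_5 = 2*0 - 2*6 = -12
a_6 = 2*-12 - 2*0 = -24
a_7 = 2*-24 - 2*-12 = -24
a_8 = 2*-24 - 2*-24 = 0
a_9 = 2*0 - 2*-24 = 48
a_10 = 2*48 - 2*0 = 96
a_11 = 2*96 - 2*48 = 96
So a_11 = 96.

96


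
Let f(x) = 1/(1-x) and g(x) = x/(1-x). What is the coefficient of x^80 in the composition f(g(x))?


First simplify the composition: f(g(x)) = 1/(1 - x/(1-x)) = (1-x)/((1-x) - x) = (1-x)/(1-2x).
Now extract the coefficient. Write (1-x)/(1-2x) = 1/(1-2x) - x/(1-2x).
The coefficient of x^n in 1/(1-2x) is 2^n, and in x/(1-2x) is 2^(n-1) (for n >= 1).
So the coefficient of x^80 is 2^80 - 2^79 = 1208925819614629174706176 - 604462909807314587353088 = 604462909807314587353088.

604462909807314587353088


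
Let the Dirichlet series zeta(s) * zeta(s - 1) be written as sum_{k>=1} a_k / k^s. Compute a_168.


Convolution gives a_k = sum_{d | k} d * 1 = sum_{d | k} d = sigma(k), the sum of positive divisors of k.
For k = 168, the divisors are 1, 2, 3, 4, 6, 7, 8, 12, 14, 21, 24, 28, 42, 56, 84, 168, so
sigma(168) = 1 + 2 + 3 + 4 + 6 + 7 + 8 + 12 + 14 + 21 + 24 + 28 + 42 + 56 + 84 + 168 = 480.

480


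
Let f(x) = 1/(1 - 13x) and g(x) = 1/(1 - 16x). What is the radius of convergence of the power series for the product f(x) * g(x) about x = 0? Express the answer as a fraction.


The radius of 1/(1 - 13x) is 1/13 (nearest singularity at x = 1/13), and the radius of 1/(1 - 16x) is 1/16.
The product f(x)*g(x) = 1/((1 - 13x)(1 - 16x)) has singularities at both 1/13 and 1/16, so its radius of convergence is the distance to the nearest one:
min(1/13, 1/16) = 1/16.

1/16


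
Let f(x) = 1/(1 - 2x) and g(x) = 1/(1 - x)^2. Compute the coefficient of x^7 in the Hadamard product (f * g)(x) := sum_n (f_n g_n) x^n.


f has coefficients f_k = 2^k. For g = 1/(1 - x)^2 the coefficient is g_k = C(k + 1, 1) = k + 1. The Hadamard coefficient is (f * g)_k = 2^k * (k + 1).
For k = 7: 2^7 * 8 = 128 * 8 = 1024.

1024


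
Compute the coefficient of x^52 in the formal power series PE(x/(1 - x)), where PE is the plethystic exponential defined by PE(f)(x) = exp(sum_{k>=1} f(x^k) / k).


For f(x) = x/(1 - x) we have
sum_{k>=1} f(x^k) / k = sum_{k>=1} (1/k) * x^k / (1 - x^k) = sum_{k, m >= 1} x^(k m) / k,
which after exponentiating simplifies to
PE(x/(1 - x)) = prod_{k>=1} 1 / (1 - x^k).
This is the generating function for the partition function p(n), so the coefficient of x^52 is p(52).
Computing p(52) by dynamic programming over parts 1, 2, ..., 52: p(52) = 281589.

281589


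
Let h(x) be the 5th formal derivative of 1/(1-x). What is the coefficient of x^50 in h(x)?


Differentiating 5 times: d^5/dx^5 [1/(1-x)] = 5!/(1-x)^6.
The expansion 1/(1-x)^6 = sum_{k>=0} C(k+5, 5) x^k, so the coefficient of x^n in 5!/(1-x)^6 is 5! * C(n+5, 5).
For n = 50: 120 * C(55, 5) = 120 * 3478761 = 417451320

417451320


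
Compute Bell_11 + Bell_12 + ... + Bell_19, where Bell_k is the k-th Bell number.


Recall Bell_k counts set partitions of a k-set (with Bell_0 = 1 by convention).
Bell_11 through Bell_19: 678570, 4213597, 27644437, 190899322, 1382958545, 10480142147, 82864869804, 682076806159, 5832742205057
Sum = 678570 + 4213597 + 27644437 + 190899322 + 1382958545 + 10480142147 + 82864869804 + 682076806159 + 5832742205057 = 6609770417638.

6609770417638


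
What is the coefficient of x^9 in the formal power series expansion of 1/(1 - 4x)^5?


The general identity 1/(1 - c x)^r = sum_{k>=0} c^k C(k + r - 1, r - 1) x^k follows by substituting y = c x into 1/(1 - y)^r = sum_{k>=0} C(k + r - 1, r - 1) y^k.
For c = 4, r = 5, k = 9:
4^9 * C(13, 4) = 262144 * 715 = 187432960.

187432960


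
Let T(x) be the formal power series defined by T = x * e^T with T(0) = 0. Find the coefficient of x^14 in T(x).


Apply the Lagrange inversion formula: if T = x * phi(T) with phi(t) = e^t, then
[x^n] T = (1/n) [t^(n-1)] phi(t)^n = (1/n) [t^(n-1)] e^(n t) = (1/n) * n^(n-1) / (n-1)! = n^(n-1) / n!.
When c = 1 this is the Cayley count of rooted labeled trees on n vertices, divided by n!.
For n = 14: 14^13 / 14! = 793714773254144/87178291200 = 7909306972/868725.

7909306972/868725


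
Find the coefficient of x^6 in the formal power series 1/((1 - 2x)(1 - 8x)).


By partial fractions or Cauchy convolution:
The coefficient equals sum_{k=0}^{6} 2^k * 8^(6-k).
= 349504

349504


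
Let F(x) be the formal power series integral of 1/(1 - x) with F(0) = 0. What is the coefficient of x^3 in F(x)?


1/(1 - x) = sum_{k>=0} x^k. Integrating termwise and using F(0) = 0 gives
F(x) = sum_{k>=0} x^(k+1) / (k+1) = sum_{m>=1} x^m / m = -ln(1 - x).
So the coefficient of x^3 is 1/3 = 1/3.

1/3


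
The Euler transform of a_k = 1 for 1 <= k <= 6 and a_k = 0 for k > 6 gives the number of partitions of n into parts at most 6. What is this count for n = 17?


Partitions of 17 into parts at most 6:
Using generating function (1-x)^(-1)(1-x^2)^(-1)...(1-x^6)^(-1),
the coefficient of x^17 = 163

163


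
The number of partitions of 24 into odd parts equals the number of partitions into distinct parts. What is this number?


Computing partitions of 24 into odd parts (1, 3, 5, ...):
Using the generating function prod_{k>=0} 1/(1-x^(2k+1)),
the count is 122

122
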